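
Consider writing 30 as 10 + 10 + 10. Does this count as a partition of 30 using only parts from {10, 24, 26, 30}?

Yes

The parts sum to 30, and the condition 'each summand belongs to {10, 24, 26, 30}' holds.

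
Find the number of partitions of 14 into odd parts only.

22

Listing the qualifying partitions of 14:
13+1
11+3
11+1+1+1
9+5
9+3+1+1
9+1+1+1+1+1
7+7
7+5+1+1
7+3+3+1
7+3+1+1+1+1
7+1+1+1+1+1+1+1
5+5+3+1
5+5+1+1+1+1
5+3+3+3
5+3+3+1+1+1
5+3+1+1+1+1+1+1
5+1+1+1+1+1+1+1+1+1
3+3+3+3+1+1
3+3+3+1+1+1+1+1
3+3+1+1+1+1+1+1+1+1
3+1+1+1+1+1+1+1+1+1+1+1
1+1+1+1+1+1+1+1+1+1+1+1+1+1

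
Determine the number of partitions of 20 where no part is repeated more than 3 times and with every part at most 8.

179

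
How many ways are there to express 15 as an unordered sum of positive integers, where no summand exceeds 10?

164

There are 164 such partitions.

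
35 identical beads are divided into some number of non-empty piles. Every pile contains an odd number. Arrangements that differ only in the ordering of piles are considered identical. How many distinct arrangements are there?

Counting exhaustively, 585 partitions satisfy the conditions.

585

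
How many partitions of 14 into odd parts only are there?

Enumerating:
13,1
11,3
11,1,1,1
9,5
9,3,1,1
9,1,1,1,1,1
7,7
7,5,1,1
7,3,3,1
7,3,1,1,1,1
7,1,1,1,1,1,1,1
5,5,3,1
5,5,1,1,1,1
5,3,3,3
5,3,3,1,1,1
5,3,1,1,1,1,1,1
5,1,1,1,1,1,1,1,1,1
3,3,3,3,1,1
3,3,3,1,1,1,1,1
3,3,1,1,1,1,1,1,1,1
3,1,1,1,1,1,1,1,1,1,1,1
1,1,1,1,1,1,1,1,1,1,1,1,1,1

22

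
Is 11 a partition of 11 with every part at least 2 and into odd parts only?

Yes

The parts sum to 11, and the condition 'every summand is at least 2' holds; the condition 'every summand is odd' holds.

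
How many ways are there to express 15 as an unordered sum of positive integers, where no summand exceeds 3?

There are too many to list fully; the first 12 (by largest part) are:
3,3,3,3,3
3,3,3,3,2,1
3,3,3,3,1,1,1
3,3,3,2,2,2
3,3,3,2,2,1,1
3,3,3,2,1,1,1,1
3,3,3,1,1,1,1,1,1
3,3,2,2,2,2,1
3,3,2,2,2,1,1,1
3,3,2,2,1,1,1,1,1
3,3,2,1,1,1,1,1,1,1
3,3,1,1,1,1,1,1,1,1,1
…and 15 more, for 27 total.

27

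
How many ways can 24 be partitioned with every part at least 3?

110

Counting exhaustively, 110 partitions satisfy the conditions.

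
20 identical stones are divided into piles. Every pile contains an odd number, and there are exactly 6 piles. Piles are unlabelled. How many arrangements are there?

They are:
15, 1, 1, 1, 1, 1
13, 3, 1, 1, 1, 1
11, 5, 1, 1, 1, 1
11, 3, 3, 1, 1, 1
9, 7, 1, 1, 1, 1
9, 5, 3, 1, 1, 1
9, 3, 3, 3, 1, 1
7, 7, 3, 1, 1, 1
7, 5, 5, 1, 1, 1
7, 5, 3, 3, 1, 1
7, 3, 3, 3, 3, 1
5, 5, 5, 3, 1, 1
5, 5, 3, 3, 3, 1
5, 3, 3, 3, 3, 3

14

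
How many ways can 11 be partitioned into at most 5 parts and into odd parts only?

8

Listing the qualifying partitions of 11:
11
1 + 1 + 9
1 + 3 + 7
1 + 1 + 1 + 1 + 7
1 + 5 + 5
3 + 3 + 5
1 + 1 + 1 + 3 + 5
1 + 1 + 3 + 3 + 3
Counting gives 8.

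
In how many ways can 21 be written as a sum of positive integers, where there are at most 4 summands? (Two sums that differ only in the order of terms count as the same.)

Enumerating by decreasing first part gives 120 partitions in all.

120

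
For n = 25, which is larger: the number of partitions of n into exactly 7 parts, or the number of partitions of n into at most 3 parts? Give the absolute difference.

183

Partitions of 25 into exactly 7 parts: 248.
Partitions of 25 into at most 3 parts: 65.
|248 − 65| = 183.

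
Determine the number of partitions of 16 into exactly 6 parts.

A partial list (first 12 by largest part):
1 + 1 + 1 + 1 + 1 + 11
1 + 1 + 1 + 1 + 2 + 10
1 + 1 + 1 + 1 + 3 + 9
1 + 1 + 1 + 2 + 2 + 9
1 + 1 + 1 + 1 + 4 + 8
1 + 1 + 1 + 2 + 3 + 8
1 + 1 + 2 + 2 + 2 + 8
1 + 1 + 1 + 1 + 5 + 7
1 + 1 + 1 + 2 + 4 + 7
1 + 1 + 1 + 3 + 3 + 7
1 + 1 + 2 + 2 + 3 + 7
1 + 2 + 2 + 2 + 2 + 7
…and 23 more, for 35 total.

35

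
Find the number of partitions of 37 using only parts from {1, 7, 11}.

14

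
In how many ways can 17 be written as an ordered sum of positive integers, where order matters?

There are 16 gaps and each independently is a cut or not, giving 2^16 = 65536.

65536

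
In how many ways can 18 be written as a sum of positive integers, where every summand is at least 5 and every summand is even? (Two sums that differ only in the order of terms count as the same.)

4

They are:
18
12,6
10,8
6,6,6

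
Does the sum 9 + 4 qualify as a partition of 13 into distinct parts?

The parts sum to 13, and the condition 'all summands are distinct' holds.

Yes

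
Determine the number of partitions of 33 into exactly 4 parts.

Enumerating by decreasing first part gives 270 partitions in all.

270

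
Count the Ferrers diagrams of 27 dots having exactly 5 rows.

255

A full systematic count gives 255.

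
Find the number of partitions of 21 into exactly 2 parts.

10

Enumerating:
1, 20
2, 19
3, 18
4, 17
5, 16
6, 15
7, 14
8, 13
9, 12
10, 11
Counting gives 10.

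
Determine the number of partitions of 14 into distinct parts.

22

They are:
14
1 + 13
2 + 12
3 + 11
1 + 2 + 11
4 + 10
1 + 3 + 10
5 + 9
1 + 4 + 9
2 + 3 + 9
6 + 8
1 + 5 + 8
2 + 4 + 8
1 + 2 + 3 + 8
1 + 6 + 7
2 + 5 + 7
3 + 4 + 7
1 + 2 + 4 + 7
3 + 5 + 6
1 + 2 + 5 + 6
1 + 3 + 4 + 6
2 + 3 + 4 + 5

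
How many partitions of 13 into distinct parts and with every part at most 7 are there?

The partitions of 13 that satisfy the conditions:
7,6
7,5,1
7,4,2
7,3,2,1
6,5,2
6,4,3
6,4,2,1
5,4,3,1

8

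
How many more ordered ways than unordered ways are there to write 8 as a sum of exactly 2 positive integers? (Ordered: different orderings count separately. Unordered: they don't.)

3

Ordered (compositions into 2 parts): C(7,1) = 7.
Unordered (partitions into 2 parts): 4.
Difference: 7 − 4 = 3.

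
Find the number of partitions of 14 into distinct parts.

22

Listing the qualifying partitions of 14:
14
13 + 1
12 + 2
11 + 3
11 + 2 + 1
10 + 4
10 + 3 + 1
9 + 5
9 + 4 + 1
9 + 3 + 2
8 + 6
8 + 5 + 1
8 + 4 + 2
8 + 3 + 2 + 1
7 + 6 + 1
7 + 5 + 2
7 + 4 + 3
7 + 4 + 2 + 1
6 + 5 + 3
6 + 5 + 2 + 1
6 + 4 + 3 + 1
5 + 4 + 3 + 2
That's 22 in total.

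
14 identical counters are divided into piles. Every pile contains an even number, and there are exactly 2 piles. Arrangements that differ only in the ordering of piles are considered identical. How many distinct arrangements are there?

They are:
12, 2
10, 4
8, 6

3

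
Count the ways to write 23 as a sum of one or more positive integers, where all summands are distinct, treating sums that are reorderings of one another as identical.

Systematic enumeration (by largest part, then next-largest, …) yields 104.

104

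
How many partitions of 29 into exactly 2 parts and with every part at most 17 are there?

The partitions of 29 that satisfy the conditions:
17,12
16,13
15,14
That's 3 in total.

3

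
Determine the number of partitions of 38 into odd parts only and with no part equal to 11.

672

Systematic enumeration (by largest part, then next-largest, …) yields 672.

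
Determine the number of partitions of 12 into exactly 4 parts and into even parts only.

The partitions of 12 that satisfy the conditions:
6, 2, 2, 2
4, 4, 2, 2
Counting gives 2.

2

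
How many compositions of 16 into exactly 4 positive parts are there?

Place 3 bars in the 15 internal gaps of a row of 16 dots: C(15,3) = 455.

455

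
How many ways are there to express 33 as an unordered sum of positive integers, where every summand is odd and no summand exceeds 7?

There are 108 such partitions.

108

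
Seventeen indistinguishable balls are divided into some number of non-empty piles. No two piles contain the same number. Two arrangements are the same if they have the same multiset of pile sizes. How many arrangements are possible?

A partial list (first 12 by largest part):
17
16+1
15+2
14+3
14+2+1
13+4
13+3+1
12+5
12+4+1
12+3+2
11+6
11+5+1
…and 26 more, for 38 total.

38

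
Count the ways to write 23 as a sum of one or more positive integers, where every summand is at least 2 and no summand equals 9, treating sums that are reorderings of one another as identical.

219

Enumerating by decreasing first part gives 219 partitions in all.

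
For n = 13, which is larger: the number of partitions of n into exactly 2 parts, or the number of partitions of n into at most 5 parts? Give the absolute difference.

51

Partitions of 13 into exactly 2 parts: 6.
Partitions of 13 into at most 5 parts: 57.
|6 − 57| = 51.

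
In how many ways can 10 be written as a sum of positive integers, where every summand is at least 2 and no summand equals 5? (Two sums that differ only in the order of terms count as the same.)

10

The partitions of 10 that satisfy the conditions:
10
8, 2
7, 3
6, 4
6, 2, 2
4, 4, 2
4, 3, 3
4, 2, 2, 2
3, 3, 2, 2
2, 2, 2, 2, 2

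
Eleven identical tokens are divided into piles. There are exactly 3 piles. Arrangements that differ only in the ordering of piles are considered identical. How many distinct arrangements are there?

10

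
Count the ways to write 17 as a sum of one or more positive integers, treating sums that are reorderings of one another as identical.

Enumerating by decreasing first part gives 297 partitions in all.

297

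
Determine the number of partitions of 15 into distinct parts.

27

There are too many to list fully; the first 12 (by largest part) are:
15
1,14
2,13
3,12
1,2,12
4,11
1,3,11
5,10
1,4,10
2,3,10
6,9
1,5,9
…and 15 more, for 27 total.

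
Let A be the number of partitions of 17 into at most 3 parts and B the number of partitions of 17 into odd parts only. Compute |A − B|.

Partitions of 17 into at most 3 parts: 33.
Partitions of 17 into odd parts only: 38.
|33 − 38| = 5.

5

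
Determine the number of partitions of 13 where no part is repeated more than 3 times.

64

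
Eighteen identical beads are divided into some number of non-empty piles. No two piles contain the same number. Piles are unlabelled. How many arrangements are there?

A partial list (first 12 by largest part):
18
17+1
16+2
15+3
15+2+1
14+4
14+3+1
13+5
13+4+1
13+3+2
12+6
12+5+1
…and 34 more, for 46 total.

46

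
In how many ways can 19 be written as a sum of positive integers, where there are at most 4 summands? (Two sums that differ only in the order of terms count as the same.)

94

There are 94 such partitions.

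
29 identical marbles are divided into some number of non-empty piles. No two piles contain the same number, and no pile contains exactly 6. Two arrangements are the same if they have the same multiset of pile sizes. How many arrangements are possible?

Enumerating by decreasing first part gives 181 partitions in all.

181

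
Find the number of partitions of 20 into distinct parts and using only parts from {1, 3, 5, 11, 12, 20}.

The partitions of 20 that satisfy the conditions:
20
12,5,3
11,5,3,1
Counting gives 3.

3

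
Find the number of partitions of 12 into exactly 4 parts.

The partitions of 12 that satisfy the conditions:
1, 1, 1, 9
1, 1, 2, 8
1, 1, 3, 7
1, 2, 2, 7
1, 1, 4, 6
1, 2, 3, 6
2, 2, 2, 6
1, 1, 5, 5
1, 2, 4, 5
1, 3, 3, 5
2, 2, 3, 5
1, 3, 4, 4
2, 2, 4, 4
2, 3, 3, 4
3, 3, 3, 3
That's 15 in total.

15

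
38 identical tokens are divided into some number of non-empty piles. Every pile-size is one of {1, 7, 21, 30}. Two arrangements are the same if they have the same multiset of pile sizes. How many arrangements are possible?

The partitions of 38 that satisfy the conditions:
30, 7, 1
30, 1, 1, 1, 1, 1, 1, 1, 1
21, 7, 7, 1, 1, 1
21, 7, 1, 1, 1, 1, 1, 1, 1, 1, 1, 1
21, 1, 1, 1, 1, 1, 1, 1, 1, 1, 1, 1, 1, 1, 1, 1, 1, 1
7, 7, 7, 7, 7, 1, 1, 1
7, 7, 7, 7, 1, 1, 1, 1, 1, 1, 1, 1, 1, 1
7, 7, 7, 1, 1, 1, 1, 1, 1, 1, 1, 1, 1, 1, 1, 1, 1, 1, 1, 1
7, 7, 1, 1, 1, 1, 1, 1, 1, 1, 1, 1, 1, 1, 1, 1, 1, 1, 1, 1, 1, 1, 1, 1, 1, 1
7, 1, 1, 1, 1, 1, 1, 1, 1, 1, 1, 1, 1, 1, 1, 1, 1, 1, 1, 1, 1, 1, 1, 1, 1, 1, 1, 1, 1, 1, 1, 1
1, 1, 1, 1, 1, 1, 1, 1, 1, 1, 1, 1, 1, 1, 1, 1, 1, 1, 1, 1, 1, 1, 1, 1, 1, 1, 1, 1, 1, 1, 1, 1, 1, 1, 1, 1, 1, 1

11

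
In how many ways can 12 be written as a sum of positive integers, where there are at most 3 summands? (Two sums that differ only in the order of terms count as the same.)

19

They are:
12
11+1
10+2
10+1+1
9+3
9+2+1
8+4
8+3+1
8+2+2
7+5
7+4+1
7+3+2
6+6
6+5+1
6+4+2
6+3+3
5+5+2
5+4+3
4+4+4
That's 19 in total.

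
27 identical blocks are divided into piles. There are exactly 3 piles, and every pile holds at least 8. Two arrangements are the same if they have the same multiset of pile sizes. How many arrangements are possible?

They are:
11 + 8 + 8
10 + 9 + 8
9 + 9 + 9
Counting gives 3.

3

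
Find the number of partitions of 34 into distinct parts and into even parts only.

38

A partial list (first 12 by largest part):
34
32+2
30+4
28+6
28+4+2
26+8
26+6+2
24+10
24+8+2
24+6+4
22+12
22+10+2
…and 26 more, for 38 total.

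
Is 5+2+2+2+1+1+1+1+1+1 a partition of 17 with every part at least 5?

No

The parts sum to 17, and the condition 'every summand is at least 5' is violated.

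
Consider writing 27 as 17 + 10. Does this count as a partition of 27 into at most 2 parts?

Yes

The parts sum to 27, and the condition 'there are at most 2 summands' holds.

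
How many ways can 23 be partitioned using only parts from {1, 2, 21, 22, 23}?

16

The partitions of 23 that satisfy the conditions:
23
22, 1
21, 2
21, 1, 1
2, 2, 2, 2, 2, 2, 2, 2, 2, 2, 2, 1
2, 2, 2, 2, 2, 2, 2, 2, 2, 2, 1, 1, 1
2, 2, 2, 2, 2, 2, 2, 2, 2, 1, 1, 1, 1, 1
2, 2, 2, 2, 2, 2, 2, 2, 1, 1, 1, 1, 1, 1, 1
2, 2, 2, 2, 2, 2, 2, 1, 1, 1, 1, 1, 1, 1, 1, 1
2, 2, 2, 2, 2, 2, 1, 1, 1, 1, 1, 1, 1, 1, 1, 1, 1
2, 2, 2, 2, 2, 1, 1, 1, 1, 1, 1, 1, 1, 1, 1, 1, 1, 1
2, 2, 2, 2, 1, 1, 1, 1, 1, 1, 1, 1, 1, 1, 1, 1, 1, 1, 1
2, 2, 2, 1, 1, 1, 1, 1, 1, 1, 1, 1, 1, 1, 1, 1, 1, 1, 1, 1
2, 2, 1, 1, 1, 1, 1, 1, 1, 1, 1, 1, 1, 1, 1, 1, 1, 1, 1, 1, 1
2, 1, 1, 1, 1, 1, 1, 1, 1, 1, 1, 1, 1, 1, 1, 1, 1, 1, 1, 1, 1, 1
1, 1, 1, 1, 1, 1, 1, 1, 1, 1, 1, 1, 1, 1, 1, 1, 1, 1, 1, 1, 1, 1, 1
Counting gives 16.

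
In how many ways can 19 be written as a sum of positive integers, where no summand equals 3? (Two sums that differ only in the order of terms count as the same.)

259

There are 259 such partitions.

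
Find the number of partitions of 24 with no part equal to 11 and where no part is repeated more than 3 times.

658

Counting exhaustively, 658 partitions satisfy the conditions.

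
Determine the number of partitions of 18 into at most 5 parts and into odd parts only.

16

Enumerating:
1 + 17
3 + 15
1 + 1 + 1 + 15
5 + 13
1 + 1 + 3 + 13
7 + 11
1 + 1 + 5 + 11
1 + 3 + 3 + 11
9 + 9
1 + 1 + 7 + 9
1 + 3 + 5 + 9
3 + 3 + 3 + 9
1 + 3 + 7 + 7
1 + 5 + 5 + 7
3 + 3 + 5 + 7
3 + 5 + 5 + 5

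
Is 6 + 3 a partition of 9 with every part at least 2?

Yes

The parts sum to 9, and the condition 'every summand is at least 2' holds.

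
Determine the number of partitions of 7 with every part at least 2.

4

The partitions of 7 that satisfy the conditions:
7
5 + 2
4 + 3
3 + 2 + 2
Counting gives 4.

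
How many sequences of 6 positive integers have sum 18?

6188

Place 5 bars in the 17 internal gaps of a row of 18 dots: C(17,5) = 6188.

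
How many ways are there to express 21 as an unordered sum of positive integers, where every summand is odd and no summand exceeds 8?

38

A partial list (first 12 by largest part):
7+7+7
7+7+5+1+1
7+7+3+3+1
7+7+3+1+1+1+1
7+7+1+1+1+1+1+1+1
7+5+5+3+1
7+5+5+1+1+1+1
7+5+3+3+3
7+5+3+3+1+1+1
7+5+3+1+1+1+1+1+1
7+5+1+1+1+1+1+1+1+1+1
7+3+3+3+3+1+1
…and 26 more, for 38 total.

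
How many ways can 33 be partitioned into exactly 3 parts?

91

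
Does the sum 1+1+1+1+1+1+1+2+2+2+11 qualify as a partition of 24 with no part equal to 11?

The parts sum to 24, and the condition 'no summand equals 11' is violated.

No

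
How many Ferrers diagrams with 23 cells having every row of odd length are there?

Direct enumeration gives 104 partitions.

104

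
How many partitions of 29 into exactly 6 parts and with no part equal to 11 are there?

397

There are 397 such partitions.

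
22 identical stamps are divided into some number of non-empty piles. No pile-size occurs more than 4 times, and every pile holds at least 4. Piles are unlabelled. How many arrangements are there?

There are too many to list fully; the first 12 (by largest part) are:
22
4 + 18
5 + 17
6 + 16
7 + 15
8 + 14
4 + 4 + 14
9 + 13
4 + 5 + 13
10 + 12
4 + 6 + 12
5 + 5 + 12
…and 22 more, for 34 total.

34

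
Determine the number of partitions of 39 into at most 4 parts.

588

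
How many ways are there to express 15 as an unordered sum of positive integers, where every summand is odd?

27

There are too many to list fully; the first 12 (by largest part) are:
15
1, 1, 13
1, 3, 11
1, 1, 1, 1, 11
1, 5, 9
3, 3, 9
1, 1, 1, 3, 9
1, 1, 1, 1, 1, 1, 9
1, 7, 7
3, 5, 7
1, 1, 1, 5, 7
1, 1, 3, 3, 7
…and 15 more, for 27 total.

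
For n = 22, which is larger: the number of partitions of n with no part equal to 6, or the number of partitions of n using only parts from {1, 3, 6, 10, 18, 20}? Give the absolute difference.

Partitions of 22 with no part equal to 6: 771.
Partitions of 22 using only parts from {1, 3, 6, 10, 18, 20}: 33.
|771 − 33| = 738.

738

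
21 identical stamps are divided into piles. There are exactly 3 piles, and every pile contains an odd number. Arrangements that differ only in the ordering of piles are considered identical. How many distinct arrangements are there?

12

The partitions of 21 that satisfy the conditions:
19, 1, 1
17, 3, 1
15, 5, 1
15, 3, 3
13, 7, 1
13, 5, 3
11, 9, 1
11, 7, 3
11, 5, 5
9, 9, 3
9, 7, 5
7, 7, 7
Counting gives 12.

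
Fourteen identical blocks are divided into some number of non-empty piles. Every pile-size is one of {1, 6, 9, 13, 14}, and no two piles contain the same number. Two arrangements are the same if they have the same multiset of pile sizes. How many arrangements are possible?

2

Listing the qualifying partitions of 14:
14
1, 13
That's 2 in total.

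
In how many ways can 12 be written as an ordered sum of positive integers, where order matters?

There are 11 gaps and each independently is a cut or not, giving 2^11 = 2048.

2048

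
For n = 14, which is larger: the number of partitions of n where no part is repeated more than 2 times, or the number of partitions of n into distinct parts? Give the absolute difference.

35

Partitions of 14 where no part is repeated more than 2 times: 57.
Partitions of 14 into distinct parts: 22.
|57 − 22| = 35.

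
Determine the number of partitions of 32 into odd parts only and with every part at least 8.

Enumerating:
23+9
21+11
19+13
17+15

4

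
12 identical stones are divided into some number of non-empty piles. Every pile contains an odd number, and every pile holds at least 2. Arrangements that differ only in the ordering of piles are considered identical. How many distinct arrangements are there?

3

Enumerating:
9+3
7+5
3+3+3+3
That's 3 in total.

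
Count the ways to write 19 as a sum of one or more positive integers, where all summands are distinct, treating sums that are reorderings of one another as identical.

There are too many to list fully; the first 12 (by largest part) are:
19
18,1
17,2
16,3
16,2,1
15,4
15,3,1
14,5
14,4,1
14,3,2
13,6
13,5,1
…and 42 more, for 54 total.

54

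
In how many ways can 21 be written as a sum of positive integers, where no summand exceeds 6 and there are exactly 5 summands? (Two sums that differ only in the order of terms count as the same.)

16

Listing the qualifying partitions of 21:
6 + 6 + 6 + 2 + 1
6 + 6 + 5 + 3 + 1
6 + 6 + 5 + 2 + 2
6 + 6 + 4 + 4 + 1
6 + 6 + 4 + 3 + 2
6 + 6 + 3 + 3 + 3
6 + 5 + 5 + 4 + 1
6 + 5 + 5 + 3 + 2
6 + 5 + 4 + 4 + 2
6 + 5 + 4 + 3 + 3
6 + 4 + 4 + 4 + 3
5 + 5 + 5 + 5 + 1
5 + 5 + 5 + 4 + 2
5 + 5 + 5 + 3 + 3
5 + 5 + 4 + 4 + 3
5 + 4 + 4 + 4 + 4
That's 16 in total.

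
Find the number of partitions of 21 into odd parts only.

A full systematic count gives 76.

76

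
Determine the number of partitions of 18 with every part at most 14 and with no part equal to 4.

243

Enumerating by decreasing first part gives 243 partitions in all.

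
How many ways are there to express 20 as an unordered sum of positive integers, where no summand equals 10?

585

Systematic enumeration (by largest part, then next-largest, …) yields 585.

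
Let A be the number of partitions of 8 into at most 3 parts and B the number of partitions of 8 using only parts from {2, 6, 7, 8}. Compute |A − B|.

7

Partitions of 8 into at most 3 parts: 10.
Partitions of 8 using only parts from {2, 6, 7, 8}: 3.
|10 − 3| = 7.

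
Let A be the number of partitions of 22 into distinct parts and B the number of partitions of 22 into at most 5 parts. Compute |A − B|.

Partitions of 22 into distinct parts: 89.
Partitions of 22 into at most 5 parts: 255.
|89 − 255| = 166.

166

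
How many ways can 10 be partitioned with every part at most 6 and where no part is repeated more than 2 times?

16

The partitions of 10 that satisfy the conditions:
6+4
6+3+1
6+2+2
6+2+1+1
5+5
5+4+1
5+3+2
5+3+1+1
5+2+2+1
4+4+2
4+4+1+1
4+3+3
4+3+2+1
4+2+2+1+1
3+3+2+2
3+3+2+1+1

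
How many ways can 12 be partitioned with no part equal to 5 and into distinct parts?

11

Listing the qualifying partitions of 12:
12
11, 1
10, 2
9, 3
9, 2, 1
8, 4
8, 3, 1
7, 4, 1
7, 3, 2
6, 4, 2
6, 3, 2, 1
Counting gives 11.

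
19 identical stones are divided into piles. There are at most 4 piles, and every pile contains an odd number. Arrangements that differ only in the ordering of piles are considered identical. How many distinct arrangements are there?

The partitions of 19 that satisfy the conditions:
19
17, 1, 1
15, 3, 1
13, 5, 1
13, 3, 3
11, 7, 1
11, 5, 3
9, 9, 1
9, 7, 3
9, 5, 5
7, 7, 5

11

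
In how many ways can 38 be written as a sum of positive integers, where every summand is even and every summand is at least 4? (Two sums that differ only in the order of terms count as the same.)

Enumerating by decreasing first part gives 105 partitions in all.

105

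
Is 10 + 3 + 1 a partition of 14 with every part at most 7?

The parts sum to 14, and the condition 'no summand exceeds 7' is violated.

No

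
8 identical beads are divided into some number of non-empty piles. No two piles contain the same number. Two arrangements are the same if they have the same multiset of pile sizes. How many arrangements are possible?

6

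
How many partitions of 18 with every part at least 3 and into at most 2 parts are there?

Enumerating:
18
3+15
4+14
5+13
6+12
7+11
8+10
9+9
That's 8 in total.

8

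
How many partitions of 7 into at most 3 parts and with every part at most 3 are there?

The partitions of 7 that satisfy the conditions:
3+3+1
3+2+2

2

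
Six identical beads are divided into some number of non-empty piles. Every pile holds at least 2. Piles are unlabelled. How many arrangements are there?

4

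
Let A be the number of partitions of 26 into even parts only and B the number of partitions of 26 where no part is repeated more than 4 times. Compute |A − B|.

Partitions of 26 into even parts only: 101.
Partitions of 26 where no part is repeated more than 4 times: 1414.
|101 − 1414| = 1313.

1313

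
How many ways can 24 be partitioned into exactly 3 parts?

A partial list (first 12 by largest part):
22+1+1
21+2+1
20+3+1
20+2+2
19+4+1
19+3+2
18+5+1
18+4+2
18+3+3
17+6+1
17+5+2
17+4+3
…and 36 more, for 48 total.

48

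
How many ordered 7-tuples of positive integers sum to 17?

8008

By stars and bars with positive parts, the count is C(16,6) = 8008.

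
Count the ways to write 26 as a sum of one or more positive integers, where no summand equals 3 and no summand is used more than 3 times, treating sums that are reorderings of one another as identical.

514

There are 514 such partitions.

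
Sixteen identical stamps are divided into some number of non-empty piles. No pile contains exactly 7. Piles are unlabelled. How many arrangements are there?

201

A full systematic count gives 201.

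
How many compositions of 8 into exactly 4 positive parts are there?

Place 3 bars in the 7 internal gaps of a row of 8 dots: C(7,3) = 35.

35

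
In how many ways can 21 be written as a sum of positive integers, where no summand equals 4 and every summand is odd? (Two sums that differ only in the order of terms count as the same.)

76

Enumerating by decreasing first part gives 76 partitions in all.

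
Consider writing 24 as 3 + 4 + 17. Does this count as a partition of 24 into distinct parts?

The parts sum to 24, and the condition 'all summands are distinct' holds.

Yes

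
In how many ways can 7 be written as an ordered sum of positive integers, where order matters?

64

Each of the 6 gaps between 7 units is either a break or not: 2^6 = 64.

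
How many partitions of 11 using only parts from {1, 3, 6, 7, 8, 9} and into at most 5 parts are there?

7

They are:
1,1,9
3,8
1,1,1,8
1,3,7
1,1,1,1,7
1,1,3,6
1,1,3,3,3
That's 7 in total.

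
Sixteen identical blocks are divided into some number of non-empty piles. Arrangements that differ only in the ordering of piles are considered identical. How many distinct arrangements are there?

231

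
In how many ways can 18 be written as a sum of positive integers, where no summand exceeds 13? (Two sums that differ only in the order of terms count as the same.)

373

Direct enumeration gives 373 partitions.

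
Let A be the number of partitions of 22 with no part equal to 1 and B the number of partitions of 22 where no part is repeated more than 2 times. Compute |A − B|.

87

Partitions of 22 with no part equal to 1: 210.
Partitions of 22 where no part is repeated more than 2 times: 297.
|210 − 297| = 87.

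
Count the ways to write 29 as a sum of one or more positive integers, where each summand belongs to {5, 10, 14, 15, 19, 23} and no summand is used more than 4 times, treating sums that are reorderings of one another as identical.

5

Enumerating:
10,19
5,5,19
14,15
5,10,14
5,5,5,14
Counting gives 5.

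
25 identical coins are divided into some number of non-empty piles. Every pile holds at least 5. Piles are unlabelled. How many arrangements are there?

There are too many to list fully; the first 12 (by largest part) are:
25
20,5
19,6
18,7
17,8
16,9
15,10
15,5,5
14,11
14,6,5
13,12
13,7,5
…and 18 more, for 30 total.

30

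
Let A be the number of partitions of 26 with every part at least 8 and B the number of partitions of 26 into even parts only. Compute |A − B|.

92

Partitions of 26 with every part at least 8: 9.
Partitions of 26 into even parts only: 101.
|9 − 101| = 92.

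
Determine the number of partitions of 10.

42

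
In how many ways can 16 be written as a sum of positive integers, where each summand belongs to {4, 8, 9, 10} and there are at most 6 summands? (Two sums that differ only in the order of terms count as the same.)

3

They are:
8,8
8,4,4
4,4,4,4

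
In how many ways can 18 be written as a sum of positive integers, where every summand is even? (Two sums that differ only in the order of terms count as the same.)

A partial list (first 12 by largest part):
18
16, 2
14, 4
14, 2, 2
12, 6
12, 4, 2
12, 2, 2, 2
10, 8
10, 6, 2
10, 4, 4
10, 4, 2, 2
10, 2, 2, 2, 2
…and 18 more, for 30 total.

30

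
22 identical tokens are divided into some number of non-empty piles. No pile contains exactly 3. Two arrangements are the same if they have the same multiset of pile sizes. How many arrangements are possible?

Counting exhaustively, 512 partitions satisfy the conditions.

512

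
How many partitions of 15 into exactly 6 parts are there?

26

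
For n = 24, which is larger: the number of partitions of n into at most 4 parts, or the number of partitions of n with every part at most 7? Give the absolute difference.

Partitions of 24 into at most 4 parts: 169.
Partitions of 24 with every part at most 7: 733.
|169 − 733| = 564.

564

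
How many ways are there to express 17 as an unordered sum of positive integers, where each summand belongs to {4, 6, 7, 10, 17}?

3

They are:
17
10 + 7
7 + 6 + 4
Counting gives 3.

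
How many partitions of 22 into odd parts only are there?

Systematic enumeration (by largest part, then next-largest, …) yields 89.

89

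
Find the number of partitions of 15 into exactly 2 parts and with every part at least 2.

6

Listing the qualifying partitions of 15:
13,2
12,3
11,4
10,5
9,6
8,7
Counting gives 6.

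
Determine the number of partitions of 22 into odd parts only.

Counting exhaustively, 89 partitions satisfy the conditions.

89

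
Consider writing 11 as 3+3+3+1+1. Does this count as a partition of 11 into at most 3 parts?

No

The parts sum to 11, and the condition 'there are at most 3 summands' is violated.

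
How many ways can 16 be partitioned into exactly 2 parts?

8

Listing the qualifying partitions of 16:
15,1
14,2
13,3
12,4
11,5
10,6
9,7
8,8
Counting gives 8.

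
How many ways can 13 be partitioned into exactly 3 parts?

14

They are:
1 + 1 + 11
1 + 2 + 10
1 + 3 + 9
2 + 2 + 9
1 + 4 + 8
2 + 3 + 8
1 + 5 + 7
2 + 4 + 7
3 + 3 + 7
1 + 6 + 6
2 + 5 + 6
3 + 4 + 6
3 + 5 + 5
4 + 4 + 5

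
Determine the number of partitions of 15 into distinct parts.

27

There are too many to list fully; the first 12 (by largest part) are:
15
14, 1
13, 2
12, 3
12, 2, 1
11, 4
11, 3, 1
10, 5
10, 4, 1
10, 3, 2
9, 6
9, 5, 1
…and 15 more, for 27 total.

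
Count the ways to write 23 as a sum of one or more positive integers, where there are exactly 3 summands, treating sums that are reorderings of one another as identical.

There are too many to list fully; the first 12 (by largest part) are:
21,1,1
20,2,1
19,3,1
19,2,2
18,4,1
18,3,2
17,5,1
17,4,2
17,3,3
16,6,1
16,5,2
16,4,3
…and 32 more, for 44 total.

44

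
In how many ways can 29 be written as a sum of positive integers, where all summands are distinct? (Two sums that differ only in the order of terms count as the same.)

Counting exhaustively, 256 partitions satisfy the conditions.

256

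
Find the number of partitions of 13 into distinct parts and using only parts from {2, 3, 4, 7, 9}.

2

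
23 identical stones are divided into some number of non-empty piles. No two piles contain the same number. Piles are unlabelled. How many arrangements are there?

There are 104 such partitions.

104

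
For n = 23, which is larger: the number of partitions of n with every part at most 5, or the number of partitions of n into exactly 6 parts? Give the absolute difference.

Partitions of 23 with every part at most 5: 291.
Partitions of 23 into exactly 6 parts: 163.
|291 − 163| = 128.

128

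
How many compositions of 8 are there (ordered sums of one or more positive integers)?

128

Each of the 7 gaps between 8 units is either a break or not: 2^7 = 128.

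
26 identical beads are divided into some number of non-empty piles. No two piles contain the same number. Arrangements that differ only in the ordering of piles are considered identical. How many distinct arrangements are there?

165

Enumerating by decreasing first part gives 165 partitions in all.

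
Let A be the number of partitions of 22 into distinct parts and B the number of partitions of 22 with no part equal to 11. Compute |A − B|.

857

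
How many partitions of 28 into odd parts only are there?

Enumerating by decreasing first part gives 222 partitions in all.

222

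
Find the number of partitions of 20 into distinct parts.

A partial list (first 12 by largest part):
20
1,19
2,18
3,17
1,2,17
4,16
1,3,16
5,15
1,4,15
2,3,15
6,14
1,5,14
…and 52 more, for 64 total.

64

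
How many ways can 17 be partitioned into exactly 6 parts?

A partial list (first 12 by largest part):
12 + 1 + 1 + 1 + 1 + 1
11 + 2 + 1 + 1 + 1 + 1
10 + 3 + 1 + 1 + 1 + 1
10 + 2 + 2 + 1 + 1 + 1
9 + 4 + 1 + 1 + 1 + 1
9 + 3 + 2 + 1 + 1 + 1
9 + 2 + 2 + 2 + 1 + 1
8 + 5 + 1 + 1 + 1 + 1
8 + 4 + 2 + 1 + 1 + 1
8 + 3 + 3 + 1 + 1 + 1
8 + 3 + 2 + 2 + 1 + 1
8 + 2 + 2 + 2 + 2 + 1
…and 32 more, for 44 total.

44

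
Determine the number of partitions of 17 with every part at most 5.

119

Systematic enumeration (by largest part, then next-largest, …) yields 119.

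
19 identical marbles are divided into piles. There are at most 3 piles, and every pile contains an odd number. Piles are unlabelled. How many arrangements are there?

Listing the qualifying partitions of 19:
19
17,1,1
15,3,1
13,5,1
13,3,3
11,7,1
11,5,3
9,9,1
9,7,3
9,5,5
7,7,5
Counting gives 11.

11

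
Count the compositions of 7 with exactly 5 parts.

15

A composition of 7 into 5 positive parts is chosen by placing 4 dividers among the 6 gaps between 7 units: C(6,4) = 15.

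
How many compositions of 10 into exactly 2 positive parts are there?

9

Equivalently, choose which 1 of the 9 gaps become plus signs: C(9,1) = 9.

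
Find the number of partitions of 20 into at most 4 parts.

108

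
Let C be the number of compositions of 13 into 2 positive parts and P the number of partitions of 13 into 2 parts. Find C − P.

Compositions: C(12,1) = 12.
Unordered (partitions into 2 parts): 6.
Difference: 12 − 6 = 6.

6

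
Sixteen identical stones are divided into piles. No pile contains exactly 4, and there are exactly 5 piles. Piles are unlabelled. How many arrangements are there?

They are:
12,1,1,1,1
11,2,1,1,1
10,3,1,1,1
10,2,2,1,1
9,3,2,1,1
9,2,2,2,1
8,5,1,1,1
8,3,3,1,1
8,3,2,2,1
8,2,2,2,2
7,6,1,1,1
7,5,2,1,1
7,3,3,2,1
7,3,2,2,2
6,6,2,1,1
6,5,3,1,1
6,5,2,2,1
6,3,3,3,1
6,3,3,2,2
5,5,3,2,1
5,5,2,2,2
5,3,3,3,2

22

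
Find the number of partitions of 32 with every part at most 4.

351

Enumerating by decreasing first part gives 351 partitions in all.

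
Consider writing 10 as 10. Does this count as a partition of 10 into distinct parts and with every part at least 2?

Yes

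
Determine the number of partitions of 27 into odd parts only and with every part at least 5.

9

Enumerating:
27
5 + 5 + 17
5 + 7 + 15
5 + 9 + 13
7 + 7 + 13
5 + 11 + 11
7 + 9 + 11
9 + 9 + 9
5 + 5 + 5 + 5 + 7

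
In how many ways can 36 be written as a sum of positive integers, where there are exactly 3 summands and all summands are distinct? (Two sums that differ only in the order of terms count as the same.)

91

Enumerating by decreasing first part gives 91 partitions in all.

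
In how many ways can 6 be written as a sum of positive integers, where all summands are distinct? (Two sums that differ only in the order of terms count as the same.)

Enumerating:
6
5,1
4,2
3,2,1

4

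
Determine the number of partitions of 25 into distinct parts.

Systematic enumeration (by largest part, then next-largest, …) yields 142.

142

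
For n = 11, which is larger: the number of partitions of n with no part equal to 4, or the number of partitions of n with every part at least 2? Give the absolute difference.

Partitions of 11 with no part equal to 4: 41.
Partitions of 11 with every part at least 2: 14.
|41 − 14| = 27.

27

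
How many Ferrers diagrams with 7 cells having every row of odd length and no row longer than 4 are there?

The partitions of 7 that satisfy the conditions:
3, 3, 1
3, 1, 1, 1, 1
1, 1, 1, 1, 1, 1, 1
Counting gives 3.

3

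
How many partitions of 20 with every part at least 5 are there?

Listing the qualifying partitions of 20:
20
5 + 15
6 + 14
7 + 13
8 + 12
9 + 11
10 + 10
5 + 5 + 10
5 + 6 + 9
5 + 7 + 8
6 + 6 + 8
6 + 7 + 7
5 + 5 + 5 + 5

13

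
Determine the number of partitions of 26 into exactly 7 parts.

300

Enumerating by decreasing first part gives 300 partitions in all.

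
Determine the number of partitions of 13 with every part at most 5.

There are too many to list fully; the first 12 (by largest part) are:
3+5+5
1+2+5+5
1+1+1+5+5
4+4+5
1+3+4+5
2+2+4+5
1+1+2+4+5
1+1+1+1+4+5
2+3+3+5
1+1+3+3+5
1+2+2+3+5
1+1+1+2+3+5
…and 45 more, for 57 total.

57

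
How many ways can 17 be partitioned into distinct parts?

38

A partial list (first 12 by largest part):
17
16, 1
15, 2
14, 3
14, 2, 1
13, 4
13, 3, 1
12, 5
12, 4, 1
12, 3, 2
11, 6
11, 5, 1
…and 26 more, for 38 total.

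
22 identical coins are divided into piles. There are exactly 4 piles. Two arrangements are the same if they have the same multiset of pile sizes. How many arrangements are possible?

84

A full systematic count gives 84.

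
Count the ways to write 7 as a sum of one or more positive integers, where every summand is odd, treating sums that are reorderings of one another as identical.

5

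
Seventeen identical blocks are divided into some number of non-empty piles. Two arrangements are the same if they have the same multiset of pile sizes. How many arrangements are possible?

297

Enumerating by decreasing first part gives 297 partitions in all.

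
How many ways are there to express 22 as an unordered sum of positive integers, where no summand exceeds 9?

732

Direct enumeration gives 732 partitions.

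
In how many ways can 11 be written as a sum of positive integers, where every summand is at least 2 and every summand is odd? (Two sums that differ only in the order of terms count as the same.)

The partitions of 11 that satisfy the conditions:
11
3 + 3 + 5
Counting gives 2.

2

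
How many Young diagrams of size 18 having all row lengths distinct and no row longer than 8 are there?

14

Listing the qualifying partitions of 18:
3+7+8
1+2+7+8
4+6+8
1+3+6+8
1+4+5+8
2+3+5+8
1+2+3+4+8
5+6+7
1+4+6+7
2+3+6+7
2+4+5+7
1+2+3+5+7
3+4+5+6
1+2+4+5+6
Counting gives 14.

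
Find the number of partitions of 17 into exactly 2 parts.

The partitions of 17 that satisfy the conditions:
16,1
15,2
14,3
13,4
12,5
11,6
10,7
9,8
Counting gives 8.

8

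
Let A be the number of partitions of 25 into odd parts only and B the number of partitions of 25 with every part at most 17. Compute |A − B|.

1771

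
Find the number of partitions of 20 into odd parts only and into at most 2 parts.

Enumerating:
19, 1
17, 3
15, 5
13, 7
11, 9

5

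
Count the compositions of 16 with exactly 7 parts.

Place 6 bars in the 15 internal gaps of a row of 16 dots: C(15,6) = 5005.

5005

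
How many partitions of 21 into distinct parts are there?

76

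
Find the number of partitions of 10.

42

A partial list (first 12 by largest part):
10
9,1
8,2
8,1,1
7,3
7,2,1
7,1,1,1
6,4
6,3,1
6,2,2
6,2,1,1
6,1,1,1,1
…and 30 more, for 42 total.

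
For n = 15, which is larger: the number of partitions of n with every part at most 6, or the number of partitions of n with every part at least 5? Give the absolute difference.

Partitions of 15 with every part at most 6: 110.
Partitions of 15 with every part at least 5: 5.
|110 − 5| = 105.

105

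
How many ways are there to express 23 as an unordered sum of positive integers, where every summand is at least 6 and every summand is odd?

Enumerating:
23
9, 7, 7
Counting gives 2.

2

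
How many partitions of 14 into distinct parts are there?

The partitions of 14 that satisfy the conditions:
14
1+13
2+12
3+11
1+2+11
4+10
1+3+10
5+9
1+4+9
2+3+9
6+8
1+5+8
2+4+8
1+2+3+8
1+6+7
2+5+7
3+4+7
1+2+4+7
3+5+6
1+2+5+6
1+3+4+6
2+3+4+5

22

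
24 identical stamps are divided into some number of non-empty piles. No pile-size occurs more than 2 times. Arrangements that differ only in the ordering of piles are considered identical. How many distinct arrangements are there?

Counting exhaustively, 431 partitions satisfy the conditions.

431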